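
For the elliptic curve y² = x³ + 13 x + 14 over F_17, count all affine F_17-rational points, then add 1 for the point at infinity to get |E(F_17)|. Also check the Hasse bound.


Affine points = {(5, 0), (6, 6), (6, 11), (8, 1), (8, 16), (11, 3), (11, 14), (13, 0), (14, 4), (14, 13), (16, 0)}; affine count = 11; |E(F_17)| = 12.

Discriminant check: Δ ∝ 4a³ + 27b² = 4·13³ + 27·14² = 4·2197 + 27·196 ≡ 4 (mod 17). Nonzero ⇒ E is nonsingular.
For each x ∈ F_17, compute rhs = x³ + 13·x + 14 mod 17, then count y ∈ F_17 with y² ≡ rhs.
  x = 0: rhs = 14, matching y values: none (0 points).
  x = 1: rhs = 11, matching y values: none (0 points).
  x = 2: rhs = 14, matching y values: none (0 points).
  x = 3: rhs = 12, matching y values: none (0 points).
  x = 4: rhs = 11, matching y values: none (0 points).
  x = 5: rhs = 0, matching y values: 0 (1 points).
  x = 6: rhs = 2, matching y values: 6, 11 (2 points).
  x = 7: rhs = 6, matching y values: none (0 points).
  x = 8: rhs = 1, matching y values: 1, 16 (2 points).
  x = 9: rhs = 10, matching y values: none (0 points).
  x = 10: rhs = 5, matching y values: none (0 points).
  x = 11: rhs = 9, matching y values: 3, 14 (2 points).
  x = 12: rhs = 11, matching y values: none (0 points).
  x = 13: rhs = 0, matching y values: 0 (1 points).
  x = 14: rhs = 16, matching y values: 4, 13 (2 points).
  x = 15: rhs = 14, matching y values: none (0 points).
  x = 16: rhs = 0, matching y values: 0 (1 points).
Total affine count: 11.
Full point count |E(F_17)| = 11 + 1 = 12.
Hasse bound: |12 − (17+1)| = |-6| = 6 ≤ 2√17 ≈ 8.2462 ✓.


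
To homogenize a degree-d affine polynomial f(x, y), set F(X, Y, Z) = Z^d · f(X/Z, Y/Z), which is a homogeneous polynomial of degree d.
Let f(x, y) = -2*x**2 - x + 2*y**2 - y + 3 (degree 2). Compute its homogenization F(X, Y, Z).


F(X, Y, Z) = -2*X**2 - X*Z + 2*Y**2 - Y*Z + 3*Z**2

deg(f) = 2.
Substitute x = X/Z, y = Y/Z into f, then multiply by Z^2.
  monomial -2·x^2·y^0 ↦ -2·X^2·Y^0·Z^0.
  monomial -1·x^1·y^0 ↦ -1·X^1·Y^0·Z^1.
  monomial 2·x^0·y^2 ↦ 2·X^0·Y^2·Z^0.
  monomial -1·x^0·y^1 ↦ -1·X^0·Y^1·Z^1.
  monomial 3·x^0·y^0 ↦ 3·X^0·Y^0·Z^2.
Collecting: F(X, Y, Z) = -2*X**2 - X*Z + 2*Y**2 - Y*Z + 3*Z**2.


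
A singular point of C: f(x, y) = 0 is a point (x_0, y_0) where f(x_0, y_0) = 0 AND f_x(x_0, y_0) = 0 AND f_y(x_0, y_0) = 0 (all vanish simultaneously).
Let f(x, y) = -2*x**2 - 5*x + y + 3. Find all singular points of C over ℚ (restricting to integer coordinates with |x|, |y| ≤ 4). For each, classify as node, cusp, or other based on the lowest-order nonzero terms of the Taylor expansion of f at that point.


No singular points in the scanned grid; C is smooth there.

Compute partial derivatives:
  f_x = -4*x - 5.
  f_y = 1.
f_y = 1 is a nonzero constant, so f_y never vanishes: no point (x, y) can satisfy f = f_x = f_y = 0. In particular no (x, y) ∈ {−4, ..., 4}² is singular; the curve is smooth.


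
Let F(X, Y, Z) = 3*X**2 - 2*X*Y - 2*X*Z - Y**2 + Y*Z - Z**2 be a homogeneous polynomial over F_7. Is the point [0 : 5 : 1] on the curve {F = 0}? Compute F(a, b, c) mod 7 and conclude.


F(0,5,1) ≡ 0 (mod 7); P is on the curve.

Evaluate F(0, 5, 1) term-by-term (mod 7).
  3*X**2 ↦ 3·0·1·1 = 0
  -2*X*Y ↦ -2·0·5·1 = 0
  -2*X*Z ↦ -2·0·1·1 = 0
  -Y**2 ↦ -1·1·25·1 = -25
  Y*Z ↦ 1·1·5·1 = 5
  -Z**2 ↦ -1·1·1·1 = -1
Sum: F(0, 5, 1) = (0) + (0) + (0) + (-25) + (5) + (-1) = -21.
Reducing mod 7: -21 ≡ 0 (mod 7).
Since F(a, b, c) ≡ 0 (mod 7), P lies on the curve.


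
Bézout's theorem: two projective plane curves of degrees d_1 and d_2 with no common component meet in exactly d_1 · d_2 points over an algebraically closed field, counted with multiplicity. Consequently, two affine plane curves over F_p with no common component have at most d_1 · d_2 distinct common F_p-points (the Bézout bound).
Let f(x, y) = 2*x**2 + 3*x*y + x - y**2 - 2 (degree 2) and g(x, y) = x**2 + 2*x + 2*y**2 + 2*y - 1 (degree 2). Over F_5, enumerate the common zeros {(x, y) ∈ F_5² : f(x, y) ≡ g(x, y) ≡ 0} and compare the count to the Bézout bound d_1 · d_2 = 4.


Common zeros: ∅; count = 0; Bézout bound = 4.

deg(f) = 2, deg(g) = 2, so Bézout bound = 4.
Scan x ∈ F_5. For each x, list the y ∈ F_5 with f(x, y) ≡ 0 and those with g(x, y) ≡ 0 (mod 5); the common zeros in that column are the intersection.
  x = 0: f ≡ 0 at y ∈ ∅; g ≡ 0 at y ∈ ∅; common: ∅.
  x = 1: f ≡ 0 at y ∈ ∅; g ≡ 0 at y ∈ ∅; common: ∅.
  x = 2: f ≡ 0 at y ∈ ∅; g ≡ 0 at y ∈ ∅; common: ∅.
  x = 3: f ≡ 0 at y ∈ ∅; g ≡ 0 at y ∈ ∅; common: ∅.
  x = 4: f ≡ 0 at y ∈ {1}; g ≡ 0 at y ∈ {2}; common: ∅.
Collecting: common zeros = ∅, so the count is 0.
Comparison with the Bézout bound: 0 ≤ 4 = deg(f)·deg(g), as expected for curves with no common component (the affine F_5-count falls short of the bound because intersections may lie at infinity, over extension fields, or carry multiplicity).


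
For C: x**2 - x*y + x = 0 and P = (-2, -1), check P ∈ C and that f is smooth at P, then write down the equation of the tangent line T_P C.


Tangent line at P: -2*x + 2*y - 2 = 0.

Step 1: f(-2, -1) = 0, so P lies on C.
Step 2: partial derivatives
  f_x(x, y) = 2*x - y + 1, f_y(x, y) = -x.
  f_x(P) = -2, f_y(P) = 2 (gradient nonzero, so P is smooth).
Step 3: tangent line at P: -2·(x − -2) + 2·(y − -1) = 0.
Expanding: -2*x + 2*y - 2 = 0.


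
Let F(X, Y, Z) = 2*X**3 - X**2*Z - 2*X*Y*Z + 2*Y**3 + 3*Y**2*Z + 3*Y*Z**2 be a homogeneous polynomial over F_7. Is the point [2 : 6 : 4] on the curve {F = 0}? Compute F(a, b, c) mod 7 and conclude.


F(2,6,4) ≡ 6 (mod 7); P is NOT on the curve.

Evaluate F(2, 6, 4) term-by-term (mod 7).
  2*X**3 ↦ 2·8·1·1 = 16
  -X**2*Z ↦ -1·4·1·4 = -16
  -2*X*Y*Z ↦ -2·2·6·4 = -96
  2*Y**3 ↦ 2·1·216·1 = 432
  3*Y**2*Z ↦ 3·1·36·4 = 432
  3*Y*Z**2 ↦ 3·1·6·16 = 288
Sum: F(2, 6, 4) = (16) + (-16) + (-96) + (432) + (432) + (288) = 1056.
Reducing mod 7: 1056 ≡ 6 (mod 7).
Since F(a, b, c) ≡ 6 ≠ 0 (mod 7), P does NOT lie on the curve.


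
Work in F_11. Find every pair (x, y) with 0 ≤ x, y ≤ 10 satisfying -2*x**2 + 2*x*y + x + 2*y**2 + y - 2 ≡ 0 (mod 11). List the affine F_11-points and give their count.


Affine F_11-points: {(1, 2), (2, 4), (2, 10), (3, 3), (3, 10), (6, 3), (6, 7), (7, 2), (7, 7), (8, 4)}; count = 10.

For each of the 121 pairs (x, y) ∈ F_11², evaluate f(x, y) mod 11. Record the zeros.
  x = 0: [0↦9, 1↦1, 2↦8, 3↦8, 4↦1, 5↦9, 6↦10, 7↦4, 8↦2, 9↦4, 10↦10]  zeros at y ∈ ∅
  x = 1: [0↦8, 1↦2, 2↦0, 3↦2, 4↦8, 5↦7, 6↦10, 7↦6, 8↦6, 9↦10, 10↦7]  zeros at y ∈ {2}
  x = 2: [0↦3, 1↦10, 2↦10, 3↦3, 4↦0, 5↦1, 6↦6, 7↦4, 8↦6, 9↦1, 10↦0]  zeros at y ∈ {4, 10}
  x = 3: [0↦5, 1↦3, 2↦5, 3↦0, 4↦10, 5↦2, 6↦9, 7↦9, 8↦2, 9↦10, 10↦0]  zeros at y ∈ {3, 10}
  x = 4: [0↦3, 1↦3, 2↦7, 3↦4, 4↦5, 5↦10, 6↦8, 7↦10, 8↦5, 9↦4, 10↦7]  zeros at y ∈ ∅
  x = 5: [0↦8, 1↦10, 2↦5, 3↦4, 4↦7, 5↦3, 6↦3, 7↦7, 8↦4, 9↦5, 10↦10]  zeros at y ∈ ∅
  x = 6: [0↦9, 1↦2, 2↦10, 3↦0, 4↦5, 5↦3, 6↦5, 7↦0, 8↦10, 9↦2, 10↦9]  zeros at y ∈ {3, 7}
  x = 7: [0↦6, 1↦1, 2↦0, 3↦3, 4↦10, 5↦10, 6↦3, 7↦0, 8↦1, 9↦6, 10↦4]  zeros at y ∈ {2, 7}
  x = 8: [0↦10, 1↦7, 2↦8, 3↦2, 4↦0, 5↦2, 6↦8, 7↦7, 8↦10, 9↦6, 10↦6]  zeros at y ∈ {4}
  x = 9: [0↦10, 1↦9, 2↦1, 3↦8, 4↦8, 5↦1, 6↦9, 7↦10, 8↦4, 9↦2, 10↦4]  zeros at y ∈ ∅
  x = 10: [0↦6, 1↦7, 2↦1, 3↦10, 4↦1, 5↦7, 6↦6, 7↦9, 8↦5, 9↦5, 10↦9]  zeros at y ∈ ∅
Collecting zeros: affine points = {(1, 2), (2, 4), (2, 10), (3, 3), (3, 10), (6, 3), (6, 7), (7, 2), (7, 7), (8, 4)}.
Total count |C(F_11)_aff| = 10.


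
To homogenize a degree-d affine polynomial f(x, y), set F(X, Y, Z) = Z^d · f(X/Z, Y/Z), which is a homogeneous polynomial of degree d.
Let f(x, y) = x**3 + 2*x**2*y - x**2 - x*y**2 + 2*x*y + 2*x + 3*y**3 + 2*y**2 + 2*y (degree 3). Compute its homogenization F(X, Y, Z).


F(X, Y, Z) = X**3 + 2*X**2*Y - X**2*Z - X*Y**2 + 2*X*Y*Z + 2*X*Z**2 + 3*Y**3 + 2*Y**2*Z + 2*Y*Z**2

deg(f) = 3.
Substitute x = X/Z, y = Y/Z into f, then multiply by Z^3.
  monomial 1·x^3·y^0 ↦ 1·X^3·Y^0·Z^0.
  monomial 2·x^2·y^1 ↦ 2·X^2·Y^1·Z^0.
  monomial -1·x^2·y^0 ↦ -1·X^2·Y^0·Z^1.
  monomial -1·x^1·y^2 ↦ -1·X^1·Y^2·Z^0.
  monomial 2·x^1·y^1 ↦ 2·X^1·Y^1·Z^1.
  monomial 2·x^1·y^0 ↦ 2·X^1·Y^0·Z^2.
  monomial 3·x^0·y^3 ↦ 3·X^0·Y^3·Z^0.
  monomial 2·x^0·y^2 ↦ 2·X^0·Y^2·Z^1.
  monomial 2·x^0·y^1 ↦ 2·X^0·Y^1·Z^2.
Collecting: F(X, Y, Z) = X**3 + 2*X**2*Y - X**2*Z - X*Y**2 + 2*X*Y*Z + 2*X*Z**2 + 3*Y**3 + 2*Y**2*Z + 2*Y*Z**2.


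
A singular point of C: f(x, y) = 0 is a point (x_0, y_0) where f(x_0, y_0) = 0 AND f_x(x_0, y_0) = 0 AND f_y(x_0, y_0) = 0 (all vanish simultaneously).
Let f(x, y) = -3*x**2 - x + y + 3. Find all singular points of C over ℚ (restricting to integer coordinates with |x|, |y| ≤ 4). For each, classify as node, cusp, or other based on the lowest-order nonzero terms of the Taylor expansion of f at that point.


No singular points in the scanned grid; C is smooth there.

Compute partial derivatives:
  f_x = -6*x - 1.
  f_y = 1.
f_y = 1 is a nonzero constant, so f_y never vanishes: no point (x, y) can satisfy f = f_x = f_y = 0. In particular no (x, y) ∈ {−4, ..., 4}² is singular; the curve is smooth.


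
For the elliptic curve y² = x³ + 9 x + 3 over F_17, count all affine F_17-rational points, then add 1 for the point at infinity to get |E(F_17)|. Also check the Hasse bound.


Affine points = {(1, 8), (1, 9), (4, 1), (4, 16), (6, 1), (6, 16), (7, 1), (7, 16), (8, 3), (8, 14), (14, 0)}; affine count = 11; |E(F_17)| = 12.

Discriminant check: Δ ∝ 4a³ + 27b² = 4·9³ + 27·3² = 4·729 + 27·9 ≡ 14 (mod 17). Nonzero ⇒ E is nonsingular.
For each x ∈ F_17, compute rhs = x³ + 9·x + 3 mod 17, then count y ∈ F_17 with y² ≡ rhs.
  x = 0: rhs = 3, matching y values: none (0 points).
  x = 1: rhs = 13, matching y values: 8, 9 (2 points).
  x = 2: rhs = 12, matching y values: none (0 points).
  x = 3: rhs = 6, matching y values: none (0 points).
  x = 4: rhs = 1, matching y values: 1, 16 (2 points).
  x = 5: rhs = 3, matching y values: none (0 points).
  x = 6: rhs = 1, matching y values: 1, 16 (2 points).
  x = 7: rhs = 1, matching y values: 1, 16 (2 points).
  x = 8: rhs = 9, matching y values: 3, 14 (2 points).
  x = 9: rhs = 14, matching y values: none (0 points).
  x = 10: rhs = 5, matching y values: none (0 points).
  x = 11: rhs = 5, matching y values: none (0 points).
  x = 12: rhs = 3, matching y values: none (0 points).
  x = 13: rhs = 5, matching y values: none (0 points).
  x = 14: rhs = 0, matching y values: 0 (1 points).
  x = 15: rhs = 11, matching y values: none (0 points).
  x = 16: rhs = 10, matching y values: none (0 points).
Total affine count: 11.
Full point count |E(F_17)| = 11 + 1 = 12.
Hasse bound: |12 − (17+1)| = |-6| = 6 ≤ 2√17 ≈ 8.2462 ✓.


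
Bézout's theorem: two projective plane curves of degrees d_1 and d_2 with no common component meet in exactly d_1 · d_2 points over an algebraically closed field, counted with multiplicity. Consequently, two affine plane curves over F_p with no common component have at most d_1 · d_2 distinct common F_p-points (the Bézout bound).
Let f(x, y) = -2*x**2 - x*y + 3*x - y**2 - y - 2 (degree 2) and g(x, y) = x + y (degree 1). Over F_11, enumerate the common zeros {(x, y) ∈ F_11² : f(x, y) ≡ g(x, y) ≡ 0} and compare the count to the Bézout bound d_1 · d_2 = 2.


Common zeros: {(1, 10)}; count = 1; Bézout bound = 2.

deg(f) = 2, deg(g) = 1, so Bézout bound = 2.
Scan x ∈ F_11. For each x, list the y ∈ F_11 with f(x, y) ≡ 0 and those with g(x, y) ≡ 0 (mod 11); the common zeros in that column are the intersection.
  x = 0: f ≡ 0 at y ∈ {4, 6}; g ≡ 0 at y ∈ {0}; common: ∅.
  x = 1: f ≡ 0 at y ∈ {10}; g ≡ 0 at y ∈ {10}; common: {10}.
  x = 2: f ≡ 0 at y ∈ {3, 5}; g ≡ 0 at y ∈ {9}; common: ∅.
  x = 3: f ≡ 0 at y ∈ {0, 7}; g ≡ 0 at y ∈ {8}; common: ∅.
  x = 4: f ≡ 0 at y ∈ {0, 6}; g ≡ 0 at y ∈ {7}; common: ∅.
  x = 5: f ≡ 0 at y ∈ {1, 4}; g ≡ 0 at y ∈ {6}; common: ∅.
  x = 6: f ≡ 0 at y ∈ {7, 8}; g ≡ 0 at y ∈ {5}; common: ∅.
  x = 7: f ≡ 0 at y ∈ {1, 2}; g ≡ 0 at y ∈ {4}; common: ∅.
  x = 8: f ≡ 0 at y ∈ {5, 8}; g ≡ 0 at y ∈ {3}; common: ∅.
  x = 9: f ≡ 0 at y ∈ {3, 9}; g ≡ 0 at y ∈ {2}; common: ∅.
  x = 10: f ≡ 0 at y ∈ {2, 9}; g ≡ 0 at y ∈ {1}; common: ∅.
Collecting: common zeros = {(1, 10)}, so the count is 1.
Comparison with the Bézout bound: 1 ≤ 2 = deg(f)·deg(g), as expected for curves with no common component (the affine F_11-count falls short of the bound because intersections may lie at infinity, over extension fields, or carry multiplicity).


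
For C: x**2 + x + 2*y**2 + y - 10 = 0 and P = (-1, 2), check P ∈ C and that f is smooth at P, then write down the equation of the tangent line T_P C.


Tangent line at P: -x + 9*y - 19 = 0.

Step 1: f(-1, 2) = 0, so P lies on C.
Step 2: partial derivatives
  f_x(x, y) = 2*x + 1, f_y(x, y) = 4*y + 1.
  f_x(P) = -1, f_y(P) = 9 (gradient nonzero, so P is smooth).
Step 3: tangent line at P: -1·(x − -1) + 9·(y − 2) = 0.
Expanding: -x + 9*y - 19 = 0.


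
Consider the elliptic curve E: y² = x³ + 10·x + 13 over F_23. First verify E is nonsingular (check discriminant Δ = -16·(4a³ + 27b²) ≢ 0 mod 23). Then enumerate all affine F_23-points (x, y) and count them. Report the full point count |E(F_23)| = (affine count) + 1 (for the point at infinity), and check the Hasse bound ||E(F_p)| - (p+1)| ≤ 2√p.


Affine points = {(0, 6), (0, 17), (1, 1), (1, 22), (2, 8), (2, 15), (3, 1), (3, 22), (4, 5), (4, 18), (5, 2), (5, 21), (6, 6), (6, 17), (7, 9), (7, 14), (9, 2), (9, 21), (10, 3), (10, 20), (17, 6), (17, 17), (19, 1), (19, 22), (20, 5), (20, 18), (21, 10), (21, 13), (22, 5), (22, 18)}; affine count = 30; |E(F_23)| = 31.

Discriminant check: Δ ∝ 4a³ + 27b² = 4·10³ + 27·13² = 4·1000 + 27·169 ≡ 7 (mod 23). Nonzero ⇒ E is nonsingular.
For each x ∈ F_23, compute rhs = x³ + 10·x + 13 mod 23, then count y ∈ F_23 with y² ≡ rhs.
  x = 0: rhs = 13, matching y values: 6, 17 (2 points).
  x = 1: rhs = 1, matching y values: 1, 22 (2 points).
  x = 2: rhs = 18, matching y values: 8, 15 (2 points).
  x = 3: rhs = 1, matching y values: 1, 22 (2 points).
  x = 4: rhs = 2, matching y values: 5, 18 (2 points).
  x = 5: rhs = 4, matching y values: 2, 21 (2 points).
  x = 6: rhs = 13, matching y values: 6, 17 (2 points).
  x = 7: rhs = 12, matching y values: 9, 14 (2 points).
  x = 8: rhs = 7, matching y values: none (0 points).
  x = 9: rhs = 4, matching y values: 2, 21 (2 points).
  x = 10: rhs = 9, matching y values: 3, 20 (2 points).
  x = 11: rhs = 5, matching y values: none (0 points).
  x = 12: rhs = 21, matching y values: none (0 points).
  x = 13: rhs = 17, matching y values: none (0 points).
  x = 14: rhs = 22, matching y values: none (0 points).
  x = 15: rhs = 19, matching y values: none (0 points).
  x = 16: rhs = 14, matching y values: none (0 points).
  x = 17: rhs = 13, matching y values: 6, 17 (2 points).
  x = 18: rhs = 22, matching y values: none (0 points).
  x = 19: rhs = 1, matching y values: 1, 22 (2 points).
  x = 20: rhs = 2, matching y values: 5, 18 (2 points).
  x = 21: rhs = 8, matching y values: 10, 13 (2 points).
  x = 22: rhs = 2, matching y values: 5, 18 (2 points).
Total affine count: 30.
Full point count |E(F_23)| = 30 + 1 = 31.
Hasse bound: |31 − (23+1)| = |7| = 7 ≤ 2√23 ≈ 9.5917 ✓.


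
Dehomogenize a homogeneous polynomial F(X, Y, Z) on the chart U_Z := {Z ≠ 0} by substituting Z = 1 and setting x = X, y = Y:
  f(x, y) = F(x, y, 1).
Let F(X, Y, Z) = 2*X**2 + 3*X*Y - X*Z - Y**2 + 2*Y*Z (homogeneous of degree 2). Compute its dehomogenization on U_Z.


f(x, y) = 2*x**2 + 3*x*y - x - y**2 + 2*y

On U_Z we set Z = 1. Each monomial c·X^i·Y^j·Z^k in F becomes c·x^i·y^j·1^k = c·x^i·y^j.
Substituting Z = 1: F(X, Y, 1) = 2*x**2 + 3*x*y - x - y**2 + 2*y.
Note: deg(f) ≤ deg(F) = 2; strict inequality happens when F is divisible by Z (lost terms).


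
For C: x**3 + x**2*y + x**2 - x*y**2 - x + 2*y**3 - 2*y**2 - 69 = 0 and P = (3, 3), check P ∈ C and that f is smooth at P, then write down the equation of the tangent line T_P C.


Tangent line at P: 41*x + 33*y - 222 = 0.

Step 1: f(3, 3) = 0, so P lies on C.
Step 2: partial derivatives
  f_x(x, y) = 3*x**2 + 2*x*y + 2*x - y**2 - 1, f_y(x, y) = x**2 - 2*x*y + 6*y**2 - 4*y.
  f_x(P) = 41, f_y(P) = 33 (gradient nonzero, so P is smooth).
Step 3: tangent line at P: 41·(x − 3) + 33·(y − 3) = 0.
Expanding: 41*x + 33*y - 222 = 0.


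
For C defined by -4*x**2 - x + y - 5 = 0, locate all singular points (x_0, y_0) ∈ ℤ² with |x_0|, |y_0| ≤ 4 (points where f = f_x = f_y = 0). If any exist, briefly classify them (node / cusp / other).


No singular points in the scanned grid; C is smooth there.

Compute partial derivatives:
  f_x = -8*x - 1.
  f_y = 1.
f_y = 1 is a nonzero constant, so f_y never vanishes: no point (x, y) can satisfy f = f_x = f_y = 0. In particular no (x, y) ∈ {−4, ..., 4}² is singular; the curve is smooth.


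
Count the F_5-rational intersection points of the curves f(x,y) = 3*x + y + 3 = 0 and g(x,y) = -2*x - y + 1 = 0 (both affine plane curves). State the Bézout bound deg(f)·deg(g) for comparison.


Common zeros: {(1, 4)}; count = 1; Bézout bound = 1.

deg(f) = 1, deg(g) = 1, so Bézout bound = 1.
Scan x ∈ F_5. For each x, list the y ∈ F_5 with f(x, y) ≡ 0 and those with g(x, y) ≡ 0 (mod 5); the common zeros in that column are the intersection.
  x = 0: f ≡ 0 at y ∈ {2}; g ≡ 0 at y ∈ {1}; common: ∅.
  x = 1: f ≡ 0 at y ∈ {4}; g ≡ 0 at y ∈ {4}; common: {4}.
  x = 2: f ≡ 0 at y ∈ {1}; g ≡ 0 at y ∈ {2}; common: ∅.
  x = 3: f ≡ 0 at y ∈ {3}; g ≡ 0 at y ∈ {0}; common: ∅.
  x = 4: f ≡ 0 at y ∈ {0}; g ≡ 0 at y ∈ {3}; common: ∅.
Collecting: common zeros = {(1, 4)}, so the count is 1.
Comparison with the Bézout bound: 1 ≤ 1 = deg(f)·deg(g), as expected for curves with no common component (the bound is attained).


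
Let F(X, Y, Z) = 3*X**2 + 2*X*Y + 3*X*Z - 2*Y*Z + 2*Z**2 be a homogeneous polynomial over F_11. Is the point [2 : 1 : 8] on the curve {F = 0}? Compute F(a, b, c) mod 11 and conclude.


F(2,1,8) ≡ 0 (mod 11); P is on the curve.

Evaluate F(2, 1, 8) term-by-term (mod 11).
  3*X**2 ↦ 3·4·1·1 = 12
  2*X*Y ↦ 2·2·1·1 = 4
  3*X*Z ↦ 3·2·1·8 = 48
  -2*Y*Z ↦ -2·1·1·8 = -16
  2*Z**2 ↦ 2·1·1·64 = 128
Sum: F(2, 1, 8) = (12) + (4) + (48) + (-16) + (128) = 176.
Reducing mod 11: 176 ≡ 0 (mod 11).
Since F(a, b, c) ≡ 0 (mod 11), P lies on the curve.


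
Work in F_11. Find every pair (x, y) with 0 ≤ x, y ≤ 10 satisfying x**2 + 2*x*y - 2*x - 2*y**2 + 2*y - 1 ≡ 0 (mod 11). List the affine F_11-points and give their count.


Affine F_11-points: {(1, 1), (3, 6), (3, 9), (5, 7), (5, 10), (7, 4), (9, 4), (9, 6), (10, 1), (10, 10)}; count = 10.

For each of the 121 pairs (x, y) ∈ F_11², evaluate f(x, y) mod 11. Record the zeros.
  x = 0: [0↦10, 1↦10, 2↦6, 3↦9, 4↦8, 5↦3, 6↦5, 7↦3, 8↦8, 9↦9, 10↦6]  zeros at y ∈ ∅
  x = 1: [0↦9, 1↦0, 2↦9, 3↦3, 4↦4, 5↦1, 6↦5, 7↦5, 8↦1, 9↦4, 10↦3]  zeros at y ∈ {1}
  x = 2: [0↦10, 1↦3, 2↦3, 3↦10, 4↦2, 5↦1, 6↦7, 7↦9, 8↦7, 9↦1, 10↦2]  zeros at y ∈ ∅
  x = 3: [0↦2, 1↦8, 2↦10, 3↦8, 4↦2, 5↦3, 6↦0, 7↦4, 8↦4, 9↦0, 10↦3]  zeros at y ∈ {6, 9}
  x = 4: [0↦7, 1↦4, 2↦8, 3↦8, 4↦4, 5↦7, 6↦6, 7↦1, 8↦3, 9↦1, 10↦6]  zeros at y ∈ ∅
  x = 5: [0↦3, 1↦2, 2↦8, 3↦10, 4↦8, 5↦2, 6↦3, 7↦0, 8↦4, 9↦4, 10↦0]  zeros at y ∈ {7, 10}
  x = 6: [0↦1, 1↦2, 2↦10, 3↦3, 4↦3, 5↦10, 6↦2, 7↦1, 8↦7, 9↦9, 10↦7]  zeros at y ∈ ∅
  x = 7: [0↦1, 1↦4, 2↦3, 3↦9, 4↦0, 5↦9, 6↦3, 7↦4, 8↦1, 9↦5, 10↦5]  zeros at y ∈ {4}
  x = 8: [0↦3, 1↦8, 2↦9, 3↦6, 4↦10, 5↦10, 6↦6, 7↦9, 8↦8, 9↦3, 10↦5]  zeros at y ∈ ∅
  x = 9: [0↦7, 1↦3, 2↦6, 3↦5, 4↦0, 5↦2, 6↦0, 7↦5, 8↦6, 9↦3, 10↦7]  zeros at y ∈ {4, 6}
  x = 10: [0↦2, 1↦0, 2↦5, 3↦6, 4↦3, 5↦7, 6↦7, 7↦3, 8↦6, 9↦5, 10↦0]  zeros at y ∈ {1, 10}
Collecting zeros: affine points = {(1, 1), (3, 6), (3, 9), (5, 7), (5, 10), (7, 4), (9, 4), (9, 6), (10, 1), (10, 10)}.
Total count |C(F_11)_aff| = 10.


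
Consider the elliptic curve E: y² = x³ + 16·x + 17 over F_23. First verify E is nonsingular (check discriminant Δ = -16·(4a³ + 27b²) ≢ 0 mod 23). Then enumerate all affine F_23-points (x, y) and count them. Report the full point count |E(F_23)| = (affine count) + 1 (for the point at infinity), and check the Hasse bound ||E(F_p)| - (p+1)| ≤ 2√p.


Affine points = {(3, 0), (7, 9), (7, 14), (8, 6), (8, 17), (9, 4), (9, 19), (10, 2), (10, 21), (11, 11), (11, 12), (14, 8), (14, 15), (17, 2), (17, 21), (19, 2), (19, 21), (21, 0), (22, 0)}; affine count = 19; |E(F_23)| = 20.

Discriminant check: Δ ∝ 4a³ + 27b² = 4·16³ + 27·17² = 4·4096 + 27·289 ≡ 14 (mod 23). Nonzero ⇒ E is nonsingular.
For each x ∈ F_23, compute rhs = x³ + 16·x + 17 mod 23, then count y ∈ F_23 with y² ≡ rhs.
  x = 0: rhs = 17, matching y values: none (0 points).
  x = 1: rhs = 11, matching y values: none (0 points).
  x = 2: rhs = 11, matching y values: none (0 points).
  x = 3: rhs = 0, matching y values: 0 (1 points).
  x = 4: rhs = 7, matching y values: none (0 points).
  x = 5: rhs = 15, matching y values: none (0 points).
  x = 6: rhs = 7, matching y values: none (0 points).
  x = 7: rhs = 12, matching y values: 9, 14 (2 points).
  x = 8: rhs = 13, matching y values: 6, 17 (2 points).
  x = 9: rhs = 16, matching y values: 4, 19 (2 points).
  x = 10: rhs = 4, matching y values: 2, 21 (2 points).
  x = 11: rhs = 6, matching y values: 11, 12 (2 points).
  x = 12: rhs = 5, matching y values: none (0 points).
  x = 13: rhs = 7, matching y values: none (0 points).
  x = 14: rhs = 18, matching y values: 8, 15 (2 points).
  x = 15: rhs = 21, matching y values: none (0 points).
  x = 16: rhs = 22, matching y values: none (0 points).
  x = 17: rhs = 4, matching y values: 2, 21 (2 points).
  x = 18: rhs = 19, matching y values: none (0 points).
  x = 19: rhs = 4, matching y values: 2, 21 (2 points).
  x = 20: rhs = 11, matching y values: none (0 points).
  x = 21: rhs = 0, matching y values: 0 (1 points).
  x = 22: rhs = 0, matching y values: 0 (1 points).
Total affine count: 19.
Full point count |E(F_23)| = 19 + 1 = 20.
Hasse bound: |20 − (23+1)| = |-4| = 4 ≤ 2√23 ≈ 9.5917 ✓.


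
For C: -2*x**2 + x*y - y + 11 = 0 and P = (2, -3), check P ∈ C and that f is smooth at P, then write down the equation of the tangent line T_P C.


Tangent line at P: -11*x + y + 25 = 0.

Step 1: f(2, -3) = 0, so P lies on C.
Step 2: partial derivatives
  f_x(x, y) = -4*x + y, f_y(x, y) = x - 1.
  f_x(P) = -11, f_y(P) = 1 (gradient nonzero, so P is smooth).
Step 3: tangent line at P: -11·(x − 2) + 1·(y − -3) = 0.
Expanding: -11*x + y + 25 = 0.


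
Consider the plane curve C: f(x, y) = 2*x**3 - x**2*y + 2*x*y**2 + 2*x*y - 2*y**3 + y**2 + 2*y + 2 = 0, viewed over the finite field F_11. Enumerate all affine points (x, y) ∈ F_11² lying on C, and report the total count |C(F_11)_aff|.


Affine F_11-points: {(2, 4), (3, 2), (3, 8), (3, 10), (6, 7), (6, 8), (7, 7), (10, 0), (10, 2), (10, 3)}; count = 10.

For each of the 121 pairs (x, y) ∈ F_11², evaluate f(x, y) mod 11. Record the zeros.
  x = 0: [0↦2, 1↦3, 2↦5, 3↦7, 4↦8, 5↦7, 6↦3, 7↦6, 8↦4, 9↦7, 10↦3]  zeros at y ∈ ∅
  x = 1: [0↦4, 1↦8, 2↦6, 3↦8, 4↦2, 5↦9, 6↦6, 7↦3, 8↦10, 9↦4, 10↦6]  zeros at y ∈ ∅
  x = 2: [0↦7, 1↦1, 2↦4, 3↦4, 4↦0, 5↦2, 6↦9, 7↦9, 8↦1, 9↦6, 10↦1]  zeros at y ∈ {4}
  x = 3: [0↦1, 1↦5, 2↦0, 3↦7, 4↦3, 5↦9, 6↦2, 7↦3, 8↦0, 9↦3, 10↦0]  zeros at y ∈ {2, 8, 10}
  x = 4: [0↦9, 1↦10, 2↦6, 3↦7, 4↦1, 5↦9, 6↦8, 7↦8, 8↦8, 9↦7, 10↦4]  zeros at y ∈ ∅
  x = 5: [0↦10, 1↦6, 2↦1, 3↦5, 4↦6, 5↦3, 6↦6, 7↦3, 8↦4, 9↦8, 10↦3]  zeros at y ∈ ∅
  x = 6: [0↦5, 1↦5, 2↦8, 3↦2, 4↦8, 5↦3, 6↦8, 7↦0, 8↦0, 9↦7, 10↦9]  zeros at y ∈ {7, 8}
  x = 7: [0↦6, 1↦8, 2↦6, 3↦10, 4↦8, 5↦10, 6↦4, 7↦0, 8↦8, 9↦5, 10↦1]  zeros at y ∈ {7}
  x = 8: [0↦3, 1↦5, 2↦7, 3↦8, 4↦7, 5↦3, 6↦6, 7↦4, 8↦7, 9↦3, 10↦2]  zeros at y ∈ ∅
  x = 9: [0↦8, 1↦8, 2↦1, 3↦8, 4↦6, 5↦5, 6↦4, 7↦2, 8↦9, 9↦2, 10↦2]  zeros at y ∈ ∅
  x = 10: [0↦0, 1↦7, 2↦0, 3↦0, 4↦6, 5↦6, 6↦10, 7↦6, 8↦4, 9↦3, 10↦2]  zeros at y ∈ {0, 2, 3}
Collecting zeros: affine points = {(2, 4), (3, 2), (3, 8), (3, 10), (6, 7), (6, 8), (7, 7), (10, 0), (10, 2), (10, 3)}.
Total count |C(F_11)_aff| = 10.


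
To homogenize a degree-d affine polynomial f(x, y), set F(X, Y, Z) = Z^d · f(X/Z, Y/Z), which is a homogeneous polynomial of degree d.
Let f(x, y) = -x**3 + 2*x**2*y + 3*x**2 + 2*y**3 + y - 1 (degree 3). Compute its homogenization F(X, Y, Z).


F(X, Y, Z) = -X**3 + 2*X**2*Y + 3*X**2*Z + 2*Y**3 + Y*Z**2 - Z**3

deg(f) = 3.
Substitute x = X/Z, y = Y/Z into f, then multiply by Z^3.
  monomial -1·x^3·y^0 ↦ -1·X^3·Y^0·Z^0.
  monomial 2·x^2·y^1 ↦ 2·X^2·Y^1·Z^0.
  monomial 3·x^2·y^0 ↦ 3·X^2·Y^0·Z^1.
  monomial 2·x^0·y^3 ↦ 2·X^0·Y^3·Z^0.
  monomial 1·x^0·y^1 ↦ 1·X^0·Y^1·Z^2.
  monomial -1·x^0·y^0 ↦ -1·X^0·Y^0·Z^3.
Collecting: F(X, Y, Z) = -X**3 + 2*X**2*Y + 3*X**2*Z + 2*Y**3 + Y*Z**2 - Z**3.


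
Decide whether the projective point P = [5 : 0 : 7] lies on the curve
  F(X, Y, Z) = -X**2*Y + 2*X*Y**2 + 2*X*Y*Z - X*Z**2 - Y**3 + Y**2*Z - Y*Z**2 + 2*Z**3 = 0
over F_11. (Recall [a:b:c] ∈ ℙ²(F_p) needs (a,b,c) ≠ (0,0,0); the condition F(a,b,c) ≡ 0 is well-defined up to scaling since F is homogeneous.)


F(5,0,7) ≡ 1 (mod 11); P is NOT on the curve.

Evaluate F(5, 0, 7) term-by-term (mod 11).
  -X**2*Y ↦ -1·25·0·1 = 0
  2*X*Y**2 ↦ 2·5·0·1 = 0
  2*X*Y*Z ↦ 2·5·0·7 = 0
  -X*Z**2 ↦ -1·5·1·49 = -245
  -Y**3 ↦ -1·1·0·1 = 0
  Y**2*Z ↦ 1·1·0·7 = 0
  -Y*Z**2 ↦ -1·1·0·49 = 0
  2*Z**3 ↦ 2·1·1·343 = 686
Sum: F(5, 0, 7) = (0) + (0) + (0) + (-245) + (0) + (0) + (0) + (686) = 441.
Reducing mod 11: 441 ≡ 1 (mod 11).
Since F(a, b, c) ≡ 1 ≠ 0 (mod 11), P does NOT lie on the curve.


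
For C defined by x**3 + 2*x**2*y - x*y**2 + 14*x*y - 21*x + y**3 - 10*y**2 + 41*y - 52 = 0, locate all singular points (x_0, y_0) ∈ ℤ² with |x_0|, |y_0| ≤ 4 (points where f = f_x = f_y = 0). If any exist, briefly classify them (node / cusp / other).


Singular points: {(-2, 3)}; classification: cusp.

Compute partial derivatives:
  f_x = 3*x**2 + 4*x*y - y**2 + 14*y - 21.
  f_y = 2*x**2 - 2*x*y + 14*x + 3*y**2 - 20*y + 41.
Scan x_0 ∈ {−4, ..., 4}. For each x_0, f_y(x_0, y) is a polynomial in y; find its integer roots y ∈ {−4, ..., 4}, then test f_x and f at those candidates.
  x = -4: f_y(-4, y) = 3*y**2 - 12*y + 17; no integer root y with |y| ≤ 4.
  x = -3: f_y(-3, y) = 3*y**2 - 14*y + 17; no integer root y with |y| ≤ 4.
  x = -2: f_y(-2, y) = 3*y**2 - 16*y + 21; vanishes at y ∈ {3}. (-2, 3): f_x = 0, f = 0 — SINGULAR.
  x = -1: f_y(-1, y) = 3*y**2 - 18*y + 29; no integer root y with |y| ≤ 4.
  x = 0: f_y(0, y) = 3*y**2 - 20*y + 41; no integer root y with |y| ≤ 4.
  x = 1: f_y(1, y) = 3*y**2 - 22*y + 57; no integer root y with |y| ≤ 4.
  x = 2: f_y(2, y) = 3*y**2 - 24*y + 77; no integer root y with |y| ≤ 4.
  x = 3: f_y(3, y) = 3*y**2 - 26*y + 101; no integer root y with |y| ≤ 4.
  x = 4: f_y(4, y) = 3*y**2 - 28*y + 129; no integer root y with |y| ≤ 4.
Only singular point on the grid: (-2, 3).
Classify: substitute x = -2 + u, y = 3 + v and expand: f = u**3 + 2*u**2*v - u*v**2 + v**3 + v**2.
No constant or linear terms (consistent with a singular point). Quadratic part: v**2. Cubic part: u**3 + 2*u**2*v - u*v**2 + v**3.
The quadratic part v**2 is a perfect square, so there is a single (double) tangent line v = 0, i.e. y = 3. Restricting the cubic part to that line (v = 0) leaves u**3 ≠ 0, so f is not divisible by v and the branch is v² ≈ -u**3 to lowest order — this is a cusp.
Classification: cusp.


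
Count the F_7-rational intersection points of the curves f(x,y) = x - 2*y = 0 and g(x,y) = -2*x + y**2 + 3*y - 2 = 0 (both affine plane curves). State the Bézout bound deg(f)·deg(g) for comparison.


Common zeros: {(4, 2), (5, 6)}; count = 2; Bézout bound = 2.

deg(f) = 1, deg(g) = 2, so Bézout bound = 2.
Scan x ∈ F_7. For each x, list the y ∈ F_7 with f(x, y) ≡ 0 and those with g(x, y) ≡ 0 (mod 7); the common zeros in that column are the intersection.
  x = 0: f ≡ 0 at y ∈ {0}; g ≡ 0 at y ∈ ∅; common: ∅.
  x = 1: f ≡ 0 at y ∈ {4}; g ≡ 0 at y ∈ {1, 3}; common: ∅.
  x = 2: f ≡ 0 at y ∈ {1}; g ≡ 0 at y ∈ ∅; common: ∅.
  x = 3: f ≡ 0 at y ∈ {5}; g ≡ 0 at y ∈ ∅; common: ∅.
  x = 4: f ≡ 0 at y ∈ {2}; g ≡ 0 at y ∈ {2}; common: {2}.
  x = 5: f ≡ 0 at y ∈ {6}; g ≡ 0 at y ∈ {5, 6}; common: {6}.
  x = 6: f ≡ 0 at y ∈ {3}; g ≡ 0 at y ∈ {0, 4}; common: ∅.
Collecting: common zeros = {(4, 2), (5, 6)}, so the count is 2.
Comparison with the Bézout bound: 2 ≤ 2 = deg(f)·deg(g), as expected for curves with no common component (the bound is attained).


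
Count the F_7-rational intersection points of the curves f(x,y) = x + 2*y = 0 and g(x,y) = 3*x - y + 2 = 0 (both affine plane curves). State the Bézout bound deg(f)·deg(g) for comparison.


Common zeros: ∅; count = 0; Bézout bound = 1.

deg(f) = 1, deg(g) = 1, so Bézout bound = 1.
Scan x ∈ F_7. For each x, list the y ∈ F_7 with f(x, y) ≡ 0 and those with g(x, y) ≡ 0 (mod 7); the common zeros in that column are the intersection.
  x = 0: f ≡ 0 at y ∈ {0}; g ≡ 0 at y ∈ {2}; common: ∅.
  x = 1: f ≡ 0 at y ∈ {3}; g ≡ 0 at y ∈ {5}; common: ∅.
  x = 2: f ≡ 0 at y ∈ {6}; g ≡ 0 at y ∈ {1}; common: ∅.
  x = 3: f ≡ 0 at y ∈ {2}; g ≡ 0 at y ∈ {4}; common: ∅.
  x = 4: f ≡ 0 at y ∈ {5}; g ≡ 0 at y ∈ {0}; common: ∅.
  x = 5: f ≡ 0 at y ∈ {1}; g ≡ 0 at y ∈ {3}; common: ∅.
  x = 6: f ≡ 0 at y ∈ {4}; g ≡ 0 at y ∈ {6}; common: ∅.
Collecting: common zeros = ∅, so the count is 0.
Comparison with the Bézout bound: 0 ≤ 1 = deg(f)·deg(g), as expected for curves with no common component (the affine F_7-count falls short of the bound because intersections may lie at infinity, over extension fields, or carry multiplicity).


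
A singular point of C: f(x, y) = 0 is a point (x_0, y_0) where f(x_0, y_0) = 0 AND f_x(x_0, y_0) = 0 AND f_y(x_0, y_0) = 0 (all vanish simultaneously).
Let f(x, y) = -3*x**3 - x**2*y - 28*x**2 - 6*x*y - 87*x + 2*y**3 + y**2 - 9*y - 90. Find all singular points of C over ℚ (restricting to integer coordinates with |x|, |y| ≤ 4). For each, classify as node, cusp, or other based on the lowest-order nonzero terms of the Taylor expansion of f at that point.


Singular points: {(-3, 0)}; classification: node.

Compute partial derivatives:
  f_x = -9*x**2 - 2*x*y - 56*x - 6*y - 87.
  f_y = -x**2 - 6*x + 6*y**2 + 2*y - 9.
Scan x_0 ∈ {−4, ..., 4}. For each x_0, f_y(x_0, y) is a polynomial in y; find its integer roots y ∈ {−4, ..., 4}, then test f_x and f at those candidates.
  x = -4: f_y(-4, y) = 6*y**2 + 2*y - 1; no integer root y with |y| ≤ 4.
  x = -3: f_y(-3, y) = 6*y**2 + 2*y; vanishes at y ∈ {0}. (-3, 0): f_x = 0, f = 0 — SINGULAR.
  x = -2: f_y(-2, y) = 6*y**2 + 2*y - 1; no integer root y with |y| ≤ 4.
  x = -1: f_y(-1, y) = 6*y**2 + 2*y - 4; vanishes at y ∈ {-1}. (-1, -1): f_x = -36 ≠ 0.
  x = 0: f_y(0, y) = 6*y**2 + 2*y - 9; no integer root y with |y| ≤ 4.
  x = 1: f_y(1, y) = 6*y**2 + 2*y - 16; no integer root y with |y| ≤ 4.
  x = 2: f_y(2, y) = 6*y**2 + 2*y - 25; no integer root y with |y| ≤ 4.
  x = 3: f_y(3, y) = 6*y**2 + 2*y - 36; no integer root y with |y| ≤ 4.
  x = 4: f_y(4, y) = 6*y**2 + 2*y - 49; no integer root y with |y| ≤ 4.
Only singular point on the grid: (-3, 0).
Classify: substitute x = -3 + u, y = 0 + v and expand: f = -3*u**3 - u**2*v - u**2 + 2*v**3 + v**2.
No constant or linear terms (consistent with a singular point). Quadratic part: -u**2 + v**2. Cubic part: -3*u**3 - u**2*v + 2*v**3.
The quadratic part v**2 - u**2 = (v − u)(v + u) splits into two distinct linear factors, so there are two distinct tangent lines y − 0 = ±(x − -3) — this is a node (ordinary double point).
Classification: node.


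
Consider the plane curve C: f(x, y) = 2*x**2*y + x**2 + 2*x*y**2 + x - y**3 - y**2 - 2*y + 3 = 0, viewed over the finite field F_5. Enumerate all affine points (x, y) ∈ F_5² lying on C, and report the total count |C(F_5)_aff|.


Affine F_5-points: {(0, 4), (1, 0), (1, 1), (2, 2), (3, 0), (3, 1), (3, 4)}; count = 7.

For each of the 25 pairs (x, y) ∈ F_5², evaluate f(x, y) mod 5. Record the zeros.
  x = 0: [0↦3, 1↦4, 2↦2, 3↦1, 4↦0]  zeros at y ∈ {4}
  x = 1: [0↦0, 1↦0, 2↦1, 3↦2, 4↦2]  zeros at y ∈ {0, 1}
  x = 2: [0↦4, 1↦2, 2↦0, 3↦2, 4↦2]  zeros at y ∈ {2}
  x = 3: [0↦0, 1↦0, 2↦4, 3↦1, 4↦0]  zeros at y ∈ {0, 1, 4}
  x = 4: [0↦3, 1↦4, 2↦3, 3↦4, 4↦1]  zeros at y ∈ ∅
Collecting zeros: affine points = {(0, 4), (1, 0), (1, 1), (2, 2), (3, 0), (3, 1), (3, 4)}.
Total count |C(F_5)_aff| = 7.


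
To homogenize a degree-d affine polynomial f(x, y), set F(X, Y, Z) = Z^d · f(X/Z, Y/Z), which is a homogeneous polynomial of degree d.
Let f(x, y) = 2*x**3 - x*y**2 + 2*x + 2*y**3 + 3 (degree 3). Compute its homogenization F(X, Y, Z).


F(X, Y, Z) = 2*X**3 - X*Y**2 + 2*X*Z**2 + 2*Y**3 + 3*Z**3

deg(f) = 3.
Substitute x = X/Z, y = Y/Z into f, then multiply by Z^3.
  monomial 2·x^3·y^0 ↦ 2·X^3·Y^0·Z^0.
  monomial -1·x^1·y^2 ↦ -1·X^1·Y^2·Z^0.
  monomial 2·x^1·y^0 ↦ 2·X^1·Y^0·Z^2.
  monomial 2·x^0·y^3 ↦ 2·X^0·Y^3·Z^0.
  monomial 3·x^0·y^0 ↦ 3·X^0·Y^0·Z^3.
Collecting: F(X, Y, Z) = 2*X**3 - X*Y**2 + 2*X*Z**2 + 2*Y**3 + 3*Z**3.


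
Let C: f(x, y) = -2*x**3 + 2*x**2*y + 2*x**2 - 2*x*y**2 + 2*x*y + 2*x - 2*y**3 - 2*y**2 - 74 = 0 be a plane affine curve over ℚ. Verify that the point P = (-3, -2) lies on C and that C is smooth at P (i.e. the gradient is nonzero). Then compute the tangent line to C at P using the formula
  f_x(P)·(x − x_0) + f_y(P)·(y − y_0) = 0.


Tangent line at P: -52*x - 28*y - 212 = 0.

Step 1: f(-3, -2) = 0, so P lies on C.
Step 2: partial derivatives
  f_x(x, y) = -6*x**2 + 4*x*y + 4*x - 2*y**2 + 2*y + 2, f_y(x, y) = 2*x**2 - 4*x*y + 2*x - 6*y**2 - 4*y.
  f_x(P) = -52, f_y(P) = -28 (gradient nonzero, so P is smooth).
Step 3: tangent line at P: -52·(x − -3) + -28·(y − -2) = 0.
Expanding: -52*x - 28*y - 212 = 0.


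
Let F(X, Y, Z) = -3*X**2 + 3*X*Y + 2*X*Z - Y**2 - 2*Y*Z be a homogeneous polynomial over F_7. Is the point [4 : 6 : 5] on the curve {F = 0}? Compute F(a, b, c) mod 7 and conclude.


F(4,6,5) ≡ 3 (mod 7); P is NOT on the curve.

Evaluate F(4, 6, 5) term-by-term (mod 7).
  -3*X**2 ↦ -3·16·1·1 = -48
  3*X*Y ↦ 3·4·6·1 = 72
  2*X*Z ↦ 2·4·1·5 = 40
  -Y**2 ↦ -1·1·36·1 = -36
  -2*Y*Z ↦ -2·1·6·5 = -60
Sum: F(4, 6, 5) = (-48) + (72) + (40) + (-36) + (-60) = -32.
Reducing mod 7: -32 ≡ 3 (mod 7).
Since F(a, b, c) ≡ 3 ≠ 0 (mod 7), P does NOT lie on the curve.


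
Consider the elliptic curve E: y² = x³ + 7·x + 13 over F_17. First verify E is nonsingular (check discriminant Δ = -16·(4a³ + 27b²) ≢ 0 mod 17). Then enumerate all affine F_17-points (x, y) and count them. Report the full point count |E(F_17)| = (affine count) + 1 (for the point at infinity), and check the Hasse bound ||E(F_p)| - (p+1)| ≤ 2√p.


Affine points = {(0, 8), (0, 9), (1, 2), (1, 15), (2, 1), (2, 16), (6, 4), (6, 13), (14, 4), (14, 13), (15, 5), (15, 12)}; affine count = 12; |E(F_17)| = 13.

Discriminant check: Δ ∝ 4a³ + 27b² = 4·7³ + 27·13² = 4·343 + 27·169 ≡ 2 (mod 17). Nonzero ⇒ E is nonsingular.
For each x ∈ F_17, compute rhs = x³ + 7·x + 13 mod 17, then count y ∈ F_17 with y² ≡ rhs.
  x = 0: rhs = 13, matching y values: 8, 9 (2 points).
  x = 1: rhs = 4, matching y values: 2, 15 (2 points).
  x = 2: rhs = 1, matching y values: 1, 16 (2 points).
  x = 3: rhs = 10, matching y values: none (0 points).
  x = 4: rhs = 3, matching y values: none (0 points).
  x = 5: rhs = 3, matching y values: none (0 points).
  x = 6: rhs = 16, matching y values: 4, 13 (2 points).
  x = 7: rhs = 14, matching y values: none (0 points).
  x = 8: rhs = 3, matching y values: none (0 points).
  x = 9: rhs = 6, matching y values: none (0 points).
  x = 10: rhs = 12, matching y values: none (0 points).
  x = 11: rhs = 10, matching y values: none (0 points).
  x = 12: rhs = 6, matching y values: none (0 points).
  x = 13: rhs = 6, matching y values: none (0 points).
  x = 14: rhs = 16, matching y values: 4, 13 (2 points).
  x = 15: rhs = 8, matching y values: 5, 12 (2 points).
  x = 16: rhs = 5, matching y values: none (0 points).
Total affine count: 12.
Full point count |E(F_17)| = 12 + 1 = 13.
Hasse bound: |13 − (17+1)| = |-5| = 5 ≤ 2√17 ≈ 8.2462 ✓.


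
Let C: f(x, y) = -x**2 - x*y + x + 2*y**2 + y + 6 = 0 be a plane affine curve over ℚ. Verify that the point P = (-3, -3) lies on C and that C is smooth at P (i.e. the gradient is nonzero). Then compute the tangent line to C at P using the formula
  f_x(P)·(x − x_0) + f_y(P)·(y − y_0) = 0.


Tangent line at P: 10*x - 8*y + 6 = 0.

Step 1: f(-3, -3) = 0, so P lies on C.
Step 2: partial derivatives
  f_x(x, y) = -2*x - y + 1, f_y(x, y) = -x + 4*y + 1.
  f_x(P) = 10, f_y(P) = -8 (gradient nonzero, so P is smooth).
Step 3: tangent line at P: 10·(x − -3) + -8·(y − -3) = 0.
Expanding: 10*x - 8*y + 6 = 0.


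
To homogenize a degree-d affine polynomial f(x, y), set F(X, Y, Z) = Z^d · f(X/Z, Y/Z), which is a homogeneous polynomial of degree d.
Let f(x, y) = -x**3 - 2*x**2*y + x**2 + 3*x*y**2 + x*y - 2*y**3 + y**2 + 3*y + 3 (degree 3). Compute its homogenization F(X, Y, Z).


F(X, Y, Z) = -X**3 - 2*X**2*Y + X**2*Z + 3*X*Y**2 + X*Y*Z - 2*Y**3 + Y**2*Z + 3*Y*Z**2 + 3*Z**3

deg(f) = 3.
Substitute x = X/Z, y = Y/Z into f, then multiply by Z^3.
  monomial -1·x^3·y^0 ↦ -1·X^3·Y^0·Z^0.
  monomial -2·x^2·y^1 ↦ -2·X^2·Y^1·Z^0.
  monomial 1·x^2·y^0 ↦ 1·X^2·Y^0·Z^1.
  monomial 3·x^1·y^2 ↦ 3·X^1·Y^2·Z^0.
  monomial 1·x^1·y^1 ↦ 1·X^1·Y^1·Z^1.
  monomial -2·x^0·y^3 ↦ -2·X^0·Y^3·Z^0.
  monomial 1·x^0·y^2 ↦ 1·X^0·Y^2·Z^1.
  monomial 3·x^0·y^1 ↦ 3·X^0·Y^1·Z^2.
  monomial 3·x^0·y^0 ↦ 3·X^0·Y^0·Z^3.
Collecting: F(X, Y, Z) = -X**3 - 2*X**2*Y + X**2*Z + 3*X*Y**2 + X*Y*Z - 2*Y**3 + Y**2*Z + 3*Y*Z**2 + 3*Z**3.


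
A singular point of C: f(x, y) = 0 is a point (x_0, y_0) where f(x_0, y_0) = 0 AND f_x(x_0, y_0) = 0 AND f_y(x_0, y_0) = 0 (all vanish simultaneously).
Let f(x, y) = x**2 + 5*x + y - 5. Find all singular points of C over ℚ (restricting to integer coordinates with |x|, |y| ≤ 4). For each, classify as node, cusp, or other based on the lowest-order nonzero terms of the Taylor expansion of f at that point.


No singular points in the scanned grid; C is smooth there.

Compute partial derivatives:
  f_x = 2*x + 5.
  f_y = 1.
f_y = 1 is a nonzero constant, so f_y never vanishes: no point (x, y) can satisfy f = f_x = f_y = 0. In particular no (x, y) ∈ {−4, ..., 4}² is singular; the curve is smooth.


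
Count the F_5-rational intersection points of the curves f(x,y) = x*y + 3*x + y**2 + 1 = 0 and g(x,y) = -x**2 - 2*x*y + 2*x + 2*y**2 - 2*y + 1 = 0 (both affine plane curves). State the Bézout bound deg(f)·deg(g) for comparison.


Common zeros: {(0, 2), (3, 2), (4, 4)}; count = 3; Bézout bound = 4.

deg(f) = 2, deg(g) = 2, so Bézout bound = 4.
Scan x ∈ F_5. For each x, list the y ∈ F_5 with f(x, y) ≡ 0 and those with g(x, y) ≡ 0 (mod 5); the common zeros in that column are the intersection.
  x = 0: f ≡ 0 at y ∈ {2, 3}; g ≡ 0 at y ∈ {2, 4}; common: {2}.
  x = 1: f ≡ 0 at y ∈ {2}; g ≡ 0 at y ∈ {1}; common: ∅.
  x = 2: f ≡ 0 at y ∈ {1, 2}; g ≡ 0 at y ∈ ∅; common: ∅.
  x = 3: f ≡ 0 at y ∈ {0, 2}; g ≡ 0 at y ∈ {2}; common: {2}.
  x = 4: f ≡ 0 at y ∈ {2, 4}; g ≡ 0 at y ∈ {1, 4}; common: {4}.
Collecting: common zeros = {(0, 2), (3, 2), (4, 4)}, so the count is 3.
Comparison with the Bézout bound: 3 ≤ 4 = deg(f)·deg(g), as expected for curves with no common component (the affine F_5-count falls short of the bound because intersections may lie at infinity, over extension fields, or carry multiplicity).
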